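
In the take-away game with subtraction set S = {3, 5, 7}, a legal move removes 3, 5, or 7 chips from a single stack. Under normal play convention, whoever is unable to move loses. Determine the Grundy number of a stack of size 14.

1

G(0) = 0
G(1) = mex{} = 0
G(2) = mex{} = 0
G(3) = mex{0} = 1
G(4) = mex{0} = 1
G(5) = mex{0,0} = 1
G(6) = mex{1,0} = 2
G(7) = mex{1,0,0} = 2
G(8) = mex{1,1,0} = 2
G(9) = mex{2,1,0} = 3
G(10) = mex{2,1,1} = 0
G(11) = mex{2,2,1} = 0
G(12) = mex{3,2,1} = 0
G(13) = mex{0,2,2} = 1
G(14) = mex{0,3,2} = 1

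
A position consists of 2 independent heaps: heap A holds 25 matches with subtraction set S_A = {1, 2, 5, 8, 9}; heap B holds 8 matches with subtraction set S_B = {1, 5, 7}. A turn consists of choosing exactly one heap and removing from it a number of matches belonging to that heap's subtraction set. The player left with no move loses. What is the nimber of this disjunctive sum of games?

Heap A, S = {1, 2, 5, 8, 9}:
n :  0  1  2  3  4  5  6  7  8  9 10 11 12 13 14 15 16 17 18 19 20 21 22 23 24 25
G :  0  1  2  0  1  2  0  1  2  3  0  1  2  0  1  2  0  1  2  3  0  1  2  0  1  2
G_A(25) = 2.
Heap B, S = {1, 5, 7}:
n : 0 1 2 3 4 5 6 7 8
G : 0 1 0 1 0 1 0 1 0
G_B(8) = 0.
Combined Grundy value = 2 ⊕ 0 = 2.

2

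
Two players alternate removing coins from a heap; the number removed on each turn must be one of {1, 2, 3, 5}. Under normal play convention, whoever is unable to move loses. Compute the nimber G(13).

1

n :  0  1  2  3  4  5  6  7  8  9 10 11 12 13
G :  0  1  2  3  0  1  2  3  0  1  2  3  0  1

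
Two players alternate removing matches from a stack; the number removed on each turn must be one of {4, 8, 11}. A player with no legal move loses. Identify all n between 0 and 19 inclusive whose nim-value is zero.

0, 1, 2, 3, 15, 16, 17, 18

G(0) = 0
G(1) = mex{} = 0
G(2) = mex{} = 0
G(3) = mex{} = 0
G(4) = mex{0} = 1
G(5) = mex{0} = 1
G(6) = mex{0} = 1
G(7) = mex{0} = 1
G(8) = mex{1,0} = 2
G(9) = mex{1,0} = 2
G(10) = mex{1,0} = 2
G(11) = mex{1,0,0} = 2
G(12) = mex{2,1,0} = 3
G(13) = mex{2,1,0} = 3
G(14) = mex{2,1,0} = 3
G(15) = mex{2,1,1} = 0
G(16) = mex{3,2,1} = 0
G(17) = mex{3,2,1} = 0
G(18) = mex{3,2,1} = 0
G(19) = mex{0,2,2} = 1
P-positions are exactly the n with G(n) = 0.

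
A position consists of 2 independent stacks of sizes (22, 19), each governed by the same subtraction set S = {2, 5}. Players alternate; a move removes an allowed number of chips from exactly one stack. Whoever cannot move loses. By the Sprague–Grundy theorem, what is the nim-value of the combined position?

2

All stacks use S = {2, 5}:
G(0) = 0
G(1) = mex{} = 0
G(2) = mex{0} = 1
G(3) = mex{0} = 1
G(4) = mex{1} = 0
G(5) = mex{1,0} = 2
G(6) = mex{0,0} = 1
G(7) = mex{2,1} = 0
G(8) = mex{1,1} = 0
G(9) = mex{0,0} = 1
G(10) = mex{0,2} = 1
G(11) = mex{1,1} = 0
G(12) = mex{1,0} = 2
G(13) = mex{0,0} = 1
G(14) = mex{2,1} = 0
G(15) = mex{1,1} = 0
G(16) = mex{0,0} = 1
G(17) = mex{0,2} = 1
G(18) = mex{1,1} = 0
G(19) = mex{1,0} = 2
G(20) = mex{0,0} = 1
G(21) = mex{2,1} = 0
G(22) = mex{1,1} = 0
Stack A: G(22) = 0.
Stack B: G(19) = 2.
Combined Grundy value = 0 ⊕ 2 = 2.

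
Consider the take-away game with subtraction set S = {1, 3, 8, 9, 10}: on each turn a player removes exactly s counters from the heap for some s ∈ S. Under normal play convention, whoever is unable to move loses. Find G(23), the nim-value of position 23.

0

n :  0  1  2  3  4  5  6  7  8  9 10 11 12 13 14 15 16 17 18 19 20 21 22 23
G :  0  1  0  1  0  1  0  1  2  3  2  3  2  3  2  3  4  0  1  0  1  0  1  0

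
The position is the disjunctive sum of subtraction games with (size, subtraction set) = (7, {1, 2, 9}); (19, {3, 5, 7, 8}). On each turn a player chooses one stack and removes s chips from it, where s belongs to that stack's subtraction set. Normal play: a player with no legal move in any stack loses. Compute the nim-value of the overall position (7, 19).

Stack A, S = {1, 2, 9}:
G(0) = 0
G(1) = mex{0} = 1
G(2) = mex{1,0} = 2
G(3) = mex{2,1} = 0
G(4) = mex{0,2} = 1
G(5) = mex{1,0} = 2
G(6) = mex{2,1} = 0
G(7) = mex{0,2} = 1
G_A(7) = 1.
Stack B, S = {3, 5, 7, 8}:
G(0) = 0
G(1) = mex{} = 0
G(2) = mex{} = 0
G(3) = mex{0} = 1
G(4) = mex{0} = 1
G(5) = mex{0,0} = 1
G(6) = mex{1,0} = 2
G(7) = mex{1,0,0} = 2
G(8) = mex{1,1,0,0} = 2
G(9) = mex{2,1,0,0} = 3
G(10) = mex{2,1,1,0} = 3
G(11) = mex{2,2,1,1} = 0
G(12) = mex{3,2,1,1} = 0
G(13) = mex{3,2,2,1} = 0
G(14) = mex{0,3,2,2} = 1
G(15) = mex{0,3,2,2} = 1
G(16) = mex{0,0,3,2} = 1
G(17) = mex{1,0,3,3} = 2
G(18) = mex{1,0,0,3} = 2
G(19) = mex{1,1,0,0} = 2
G_B(19) = 2.
Combined Grundy value = 1 ⊕ 2 = 3.

3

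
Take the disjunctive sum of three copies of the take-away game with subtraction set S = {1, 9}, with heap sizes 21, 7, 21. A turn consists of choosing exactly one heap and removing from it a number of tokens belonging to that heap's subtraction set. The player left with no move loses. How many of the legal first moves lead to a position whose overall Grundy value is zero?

5

All heaps use S = {1, 9}:
G(0) = 0
G(1) = mex{0} = 1
G(2) = mex{1} = 0
G(3) = mex{0} = 1
G(4) = mex{1} = 0
G(5) = mex{0} = 1
G(6) = mex{1} = 0
G(7) = mex{0} = 1
G(8) = mex{1} = 0
G(9) = mex{0,0} = 1
G(10) = mex{1,1} = 0
G(11) = mex{0,0} = 1
G(12) = mex{1,1} = 0
G(13) = mex{0,0} = 1
G(14) = mex{1,1} = 0
G(15) = mex{0,0} = 1
G(16) = mex{1,1} = 0
G(17) = mex{0,0} = 1
G(18) = mex{1,1} = 0
G(19) = mex{0,0} = 1
G(20) = mex{1,1} = 0
G(21) = mex{0,0} = 1
Heap A: G(21) = 1.
Heap B: G(7) = 1.
Heap C: G(21) = 1.
Combined Grundy value = 1 ⊕ 1 ⊕ 1 = 1.
A winning move leaves total XOR = 0, i.e. changes one component's Grundy value g to g ⊕ X where X is the current total.
Heap A: need g' = 1⊕1 = 0. Options: 21−1→G=0, 21−9→G=0. Hits: 2.
Heap B: need g' = 1⊕1 = 0. Options: 7−1→G=0. Hits: 1.
Heap C: need g' = 1⊕1 = 0. Options: 21−1→G=0, 21−9→G=0. Hits: 2.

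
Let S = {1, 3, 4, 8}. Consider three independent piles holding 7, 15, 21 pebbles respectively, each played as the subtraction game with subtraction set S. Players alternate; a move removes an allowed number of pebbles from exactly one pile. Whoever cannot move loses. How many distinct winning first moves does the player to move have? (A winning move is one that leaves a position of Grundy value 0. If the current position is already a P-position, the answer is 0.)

All piles use S = {1, 3, 4, 8}:
n :  0  1  2  3  4  5  6  7  8  9 10 11 12 13 14 15 16 17 18 19 20 21
G :  0  1  0  1  2  3  2  0  1  0  1  2  3  2  0  1  0  1  2  3  2  0
Pile A: G(7) = 0.
Pile B: G(15) = 1.
Pile C: G(21) = 0.
Combined Grundy value = 0 ⊕ 1 ⊕ 0 = 1.
A winning move leaves total XOR = 0, i.e. changes one component's Grundy value g to g ⊕ X where X is the current total.
Pile A: need g' = 0⊕1 = 1. Options: 7−1→G=2, 7−3→G=2, 7−4→G=1. Hits: 1.
Pile B: need g' = 1⊕1 = 0. Options: 15−1→G=0, 15−3→G=3, 15−4→G=2, 15−8→G=0. Hits: 2.
Pile C: need g' = 0⊕1 = 1. Options: 21−1→G=2, 21−3→G=2, 21−4→G=1, 21−8→G=2. Hits: 1.

4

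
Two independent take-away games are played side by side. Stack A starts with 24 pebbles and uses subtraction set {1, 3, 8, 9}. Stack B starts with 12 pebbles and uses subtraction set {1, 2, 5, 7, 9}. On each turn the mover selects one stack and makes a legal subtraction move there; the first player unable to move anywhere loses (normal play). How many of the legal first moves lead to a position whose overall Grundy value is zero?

2

Stack A, S = {1, 3, 8, 9}:
G(0) = 0
G(1) = mex{0} = 1
G(2) = mex{1} = 0
G(3) = mex{0,0} = 1
G(4) = mex{1,1} = 0
G(5) = mex{0,0} = 1
G(6) = mex{1,1} = 0
G(7) = mex{0,0} = 1
G(8) = mex{1,1,0} = 2
G(9) = mex{2,0,1,0} = 3
G(10) = mex{3,1,0,1} = 2
G(11) = mex{2,2,1,0} = 3
G(12) = mex{3,3,0,1} = 2
G(13) = mex{2,2,1,0} = 3
G(14) = mex{3,3,0,1} = 2
G(15) = mex{2,2,1,0} = 3
G(16) = mex{3,3,2,1} = 0
G(17) = mex{0,2,3,2} = 1
G(18) = mex{1,3,2,3} = 0
G(19) = mex{0,0,3,2} = 1
G(20) = mex{1,1,2,3} = 0
G(21) = mex{0,0,3,2} = 1
G(22) = mex{1,1,2,3} = 0
G(23) = mex{0,0,3,2} = 1
G(24) = mex{1,1,0,3} = 2
G_A(24) = 2.
Stack B, S = {1, 2, 5, 7, 9}:
n :  0  1  2  3  4  5  6  7  8  9 10 11 12
G :  0  1  2  0  1  2  0  1  2  3  4  5  3
G_B(12) = 3.
Combined Grundy value = 2 ⊕ 3 = 1.
A winning move leaves total XOR = 0, i.e. changes one component's Grundy value g to g ⊕ X where X is the current total.
Stack A: need g' = 2⊕1 = 3. Options: 24−1→G=1, 24−3→G=1, 24−8→G=0, 24−9→G=3. Hits: 1.
Stack B: need g' = 3⊕1 = 2. Options: 12−1→G=5, 12−2→G=4, 12−5→G=1, 12−7→G=2, 12−9→G=0. Hits: 1.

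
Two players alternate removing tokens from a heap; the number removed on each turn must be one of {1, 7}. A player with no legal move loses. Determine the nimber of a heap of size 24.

G(0) = 0
G(1) = mex{0} = 1
G(2) = mex{1} = 0
G(3) = mex{0} = 1
G(4) = mex{1} = 0
G(5) = mex{0} = 1
G(6) = mex{1} = 0
G(7) = mex{0,0} = 1
G(8) = mex{1,1} = 0
G(9) = mex{0,0} = 1
G(10) = mex{1,1} = 0
G(11) = mex{0,0} = 1
G(12) = mex{1,1} = 0
G(13) = mex{0,0} = 1
G(14) = mex{1,1} = 0
G(15) = mex{0,0} = 1
G(16) = mex{1,1} = 0
G(17) = mex{0,0} = 1
G(18) = mex{1,1} = 0
G(19) = mex{0,0} = 1
G(20) = mex{1,1} = 0
G(21) = mex{0,0} = 1
G(22) = mex{1,1} = 0
G(23) = mex{0,0} = 1
G(24) = mex{1,1} = 0

0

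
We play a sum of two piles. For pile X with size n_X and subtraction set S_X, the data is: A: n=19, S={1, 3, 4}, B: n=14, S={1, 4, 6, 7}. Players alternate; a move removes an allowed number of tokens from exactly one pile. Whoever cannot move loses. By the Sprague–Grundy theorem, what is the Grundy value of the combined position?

2

Pile A, S = {1, 3, 4}:
G(0) = 0
G(1) = mex{0} = 1
G(2) = mex{1} = 0
G(3) = mex{0,0} = 1
G(4) = mex{1,1,0} = 2
G(5) = mex{2,0,1} = 3
G(6) = mex{3,1,0} = 2
G(7) = mex{2,2,1} = 0
G(8) = mex{0,3,2} = 1
G(9) = mex{1,2,3} = 0
G(10) = mex{0,0,2} = 1
G(11) = mex{1,1,0} = 2
G(12) = mex{2,0,1} = 3
G(13) = mex{3,1,0} = 2
G(14) = mex{2,2,1} = 0
G(15) = mex{0,3,2} = 1
G(16) = mex{1,2,3} = 0
G(17) = mex{0,0,2} = 1
G(18) = mex{1,1,0} = 2
G(19) = mex{2,0,1} = 3
G_A(19) = 3.
Pile B, S = {1, 4, 6, 7}:
n :  0  1  2  3  4  5  6  7  8  9 10 11 12 13 14
G :  0  1  0  1  2  0  1  2  3  2  0  1  2  0  1
G_B(14) = 1.
Combined Grundy value = 3 ⊕ 1 = 2.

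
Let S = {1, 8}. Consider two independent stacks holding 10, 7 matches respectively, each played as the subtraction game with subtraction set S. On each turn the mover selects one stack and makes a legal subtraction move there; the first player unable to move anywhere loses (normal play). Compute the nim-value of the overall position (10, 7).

All stacks use S = {1, 8}:
G(0) = 0
G(1) = mex{0} = 1
G(2) = mex{1} = 0
G(3) = mex{0} = 1
G(4) = mex{1} = 0
G(5) = mex{0} = 1
G(6) = mex{1} = 0
G(7) = mex{0} = 1
G(8) = mex{1,0} = 2
G(9) = mex{2,1} = 0
G(10) = mex{0,0} = 1
Stack A: G(10) = 1.
Stack B: G(7) = 1.
Combined Grundy value = 1 ⊕ 1 = 0.

0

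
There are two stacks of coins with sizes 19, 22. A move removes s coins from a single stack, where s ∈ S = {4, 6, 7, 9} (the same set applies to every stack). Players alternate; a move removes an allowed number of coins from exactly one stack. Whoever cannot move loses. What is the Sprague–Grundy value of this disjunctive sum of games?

All stacks use S = {4, 6, 7, 9}:
n :  0  1  2  3  4  5  6  7  8  9 10 11 12 13 14 15 16 17 18 19 20 21 22
G :  0  0  0  0  1  1  1  1  2  2  2  2  3  0  0  0  0  1  1  1  1  2  2
Stack A: G(19) = 1.
Stack B: G(22) = 2.
Combined Grundy value = 1 ⊕ 2 = 3.

3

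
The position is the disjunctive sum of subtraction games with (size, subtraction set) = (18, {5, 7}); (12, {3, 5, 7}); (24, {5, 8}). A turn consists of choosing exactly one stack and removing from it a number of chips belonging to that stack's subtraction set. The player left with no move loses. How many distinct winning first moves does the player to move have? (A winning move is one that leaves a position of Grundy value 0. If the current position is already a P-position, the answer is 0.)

3

Stack A, S = {5, 7}:
n :  0  1  2  3  4  5  6  7  8  9 10 11 12 13 14 15 16 17 18
G :  0  0  0  0  0  1  1  1  1  1  2  2  0  0  0  0  0  1  1
G_A(18) = 1.
Stack B, S = {3, 5, 7}:
n :  0  1  2  3  4  5  6  7  8  9 10 11 12
G :  0  0  0  1  1  1  2  2  2  3  0  0  0
G_B(12) = 0.
Stack C, S = {5, 8}:
G(0) = 0
G(1) = mex{} = 0
G(2) = mex{} = 0
G(3) = mex{} = 0
G(4) = mex{} = 0
G(5) = mex{0} = 1
G(6) = mex{0} = 1
G(7) = mex{0} = 1
G(8) = mex{0,0} = 1
G(9) = mex{0,0} = 1
G(10) = mex{1,0} = 2
G(11) = mex{1,0} = 2
G(12) = mex{1,0} = 2
G(13) = mex{1,1} = 0
G(14) = mex{1,1} = 0
G(15) = mex{2,1} = 0
G(16) = mex{2,1} = 0
G(17) = mex{2,1} = 0
G(18) = mex{0,2} = 1
G(19) = mex{0,2} = 1
G(20) = mex{0,2} = 1
G(21) = mex{0,0} = 1
G(22) = mex{0,0} = 1
G(23) = mex{1,0} = 2
G(24) = mex{1,0} = 2
G_C(24) = 2.
Combined Grundy value = 1 ⊕ 0 ⊕ 2 = 3.
A winning move leaves total XOR = 0, i.e. changes one component's Grundy value g to g ⊕ X where X is the current total.
Stack A: need g' = 1⊕3 = 2. Options: 18−5→G=0, 18−7→G=2. Hits: 1.
Stack B: need g' = 0⊕3 = 3. Options: 12−3→G=3, 12−5→G=2, 12−7→G=1. Hits: 1.
Stack C: need g' = 2⊕3 = 1. Options: 24−5→G=1, 24−8→G=0. Hits: 1.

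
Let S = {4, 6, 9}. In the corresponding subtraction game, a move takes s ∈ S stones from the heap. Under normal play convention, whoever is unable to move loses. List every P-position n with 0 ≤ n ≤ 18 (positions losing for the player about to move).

0, 1, 2, 3, 13, 14, 15, 16

n :  0  1  2  3  4  5  6  7  8  9 10 11 12 13 14 15 16 17 18
G :  0  0  0  0  1  1  1  1  2  2  2  2  3  0  0  0  0  1  1
P-positions are exactly the n with G(n) = 0.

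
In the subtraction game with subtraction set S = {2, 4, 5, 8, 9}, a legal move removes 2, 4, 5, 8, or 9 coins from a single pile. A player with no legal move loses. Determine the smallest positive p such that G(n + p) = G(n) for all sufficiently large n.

n :  0  1  2  3  4  5  6  7  8  9 10 11 12 13 14 15 16 17 18 19 20 21 22 23 24 25 26 27
G :  0  0  1  1  2  2  3  0  4  1  5  2  3  0  0  1  1  2  2  3  0  4  1  5  2  3  0  0
G(n+13) = G(n) holds for n = 0,…,8 (a full window of length max(S) = 9), so the sequence is purely periodic with period 13.

13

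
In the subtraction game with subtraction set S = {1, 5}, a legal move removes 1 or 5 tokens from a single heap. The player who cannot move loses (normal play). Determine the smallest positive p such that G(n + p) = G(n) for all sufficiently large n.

2

n :  0  1  2  3  4  5  6  7  8  9 10 11 12 13 14
G :  0  1  0  1  0  1  0  1  0  1  0  1  0  1  0
G(n+2) = G(n) holds for n = 0,…,4 (a full window of length max(S) = 5), so the sequence is purely periodic with period 2.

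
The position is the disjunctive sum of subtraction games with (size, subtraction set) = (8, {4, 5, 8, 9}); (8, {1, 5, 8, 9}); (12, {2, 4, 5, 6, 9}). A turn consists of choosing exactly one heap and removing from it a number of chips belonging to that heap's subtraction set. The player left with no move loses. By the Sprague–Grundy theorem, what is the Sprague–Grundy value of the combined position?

Heap A, S = {4, 5, 8, 9}:
n : 0 1 2 3 4 5 6 7 8
G : 0 0 0 0 1 1 1 1 2
G_A(8) = 2.
Heap B, S = {1, 5, 8, 9}:
n : 0 1 2 3 4 5 6 7 8
G : 0 1 0 1 0 1 0 1 2
G_B(8) = 2.
Heap C, S = {2, 4, 5, 6, 9}:
G(0) = 0
G(1) = mex{} = 0
G(2) = mex{0} = 1
G(3) = mex{0} = 1
G(4) = mex{1,0} = 2
G(5) = mex{1,0,0} = 2
G(6) = mex{2,1,0,0} = 3
G(7) = mex{2,1,1,0} = 3
G(8) = mex{3,2,1,1} = 0
G(9) = mex{3,2,2,1,0} = 4
G(10) = mex{0,3,2,2,0} = 1
G(11) = mex{4,3,3,2,1} = 0
G(12) = mex{1,0,3,3,1} = 2
G_C(12) = 2.
Combined Grundy value = 2 ⊕ 2 ⊕ 2 = 2.

2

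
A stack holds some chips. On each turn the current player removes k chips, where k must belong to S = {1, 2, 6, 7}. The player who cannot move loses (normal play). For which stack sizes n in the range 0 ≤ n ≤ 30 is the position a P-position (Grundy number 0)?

0, 3, 8, 11, 16, 19, 24, 27

n :  0  1  2  3  4  5  6  7  8  9 10 11 12 13 14 15 16 17 18 19 20 21 22 23 24 25 26 27 28 29 30
G :  0  1  2  0  1  2  3  4  0  1  2  0  1  2  3  4  0  1  2  0  1  2  3  4  0  1  2  0  1  2  3
P-positions are exactly the n with G(n) = 0.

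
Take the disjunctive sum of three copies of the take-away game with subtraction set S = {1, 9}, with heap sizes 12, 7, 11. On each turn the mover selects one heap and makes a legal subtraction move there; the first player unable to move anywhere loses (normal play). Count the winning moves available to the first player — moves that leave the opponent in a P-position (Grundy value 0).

All heaps use S = {1, 9}:
n :  0  1  2  3  4  5  6  7  8  9 10 11 12
G :  0  1  0  1  0  1  0  1  0  1  0  1  0
Heap A: G(12) = 0.
Heap B: G(7) = 1.
Heap C: G(11) = 1.
Combined Grundy value = 0 ⊕ 1 ⊕ 1 = 0.
A winning move leaves total XOR = 0, i.e. changes one component's Grundy value g to g ⊕ X where X is the current total.
Heap A: target g' = 0⊕0 = 0, but every legal move changes the Grundy value (mex property), so 0 moves.
Heap B: target g' = 1⊕0 = 1, but every legal move changes the Grundy value (mex property), so 0 moves.
Heap C: target g' = 1⊕0 = 1, but every legal move changes the Grundy value (mex property), so 0 moves.

0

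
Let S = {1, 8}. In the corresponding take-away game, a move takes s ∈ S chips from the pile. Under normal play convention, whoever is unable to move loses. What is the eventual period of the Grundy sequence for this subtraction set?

9

n :  0  1  2  3  4  5  6  7  8  9 10 11 12 13 14 15 16 17 18 19
G :  0  1  0  1  0  1  0  1  2  0  1  0  1  0  1  0  1  2  0  1
G(n+9) = G(n) holds for n = 0,…,7 (a full window of length max(S) = 8), so the sequence is purely periodic with period 9.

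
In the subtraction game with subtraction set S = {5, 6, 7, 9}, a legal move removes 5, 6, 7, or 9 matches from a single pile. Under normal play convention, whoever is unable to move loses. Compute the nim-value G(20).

G(0) = 0
G(1) = mex{} = 0
G(2) = mex{} = 0
G(3) = mex{} = 0
G(4) = mex{} = 0
G(5) = mex{0} = 1
G(6) = mex{0,0} = 1
G(7) = mex{0,0,0} = 1
G(8) = mex{0,0,0} = 1
G(9) = mex{0,0,0,0} = 1
G(10) = mex{1,0,0,0} = 2
G(11) = mex{1,1,0,0} = 2
G(12) = mex{1,1,1,0} = 2
G(13) = mex{1,1,1,0} = 2
G(14) = mex{1,1,1,1} = 0
G(15) = mex{2,1,1,1} = 0
G(16) = mex{2,2,1,1} = 0
G(17) = mex{2,2,2,1} = 0
G(18) = mex{2,2,2,1} = 0
G(19) = mex{0,2,2,2} = 1
G(20) = mex{0,0,2,2} = 1

1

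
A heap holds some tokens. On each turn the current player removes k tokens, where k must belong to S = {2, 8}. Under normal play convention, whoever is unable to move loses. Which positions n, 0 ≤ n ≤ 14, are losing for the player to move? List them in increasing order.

n :  0  1  2  3  4  5  6  7  8  9 10 11 12 13 14
G :  0  0  1  1  0  0  1  1  2  2  0  0  1  1  0
P-positions are exactly the n with G(n) = 0.

0, 1, 4, 5, 10, 11, 14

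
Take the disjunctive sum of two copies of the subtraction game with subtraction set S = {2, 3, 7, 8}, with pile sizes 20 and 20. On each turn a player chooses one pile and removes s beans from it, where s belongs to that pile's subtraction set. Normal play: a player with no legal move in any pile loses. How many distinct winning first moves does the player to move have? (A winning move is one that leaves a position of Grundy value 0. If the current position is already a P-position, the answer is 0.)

All piles use S = {2, 3, 7, 8}:
n :  0  1  2  3  4  5  6  7  8  9 10 11 12 13 14 15 16 17 18 19 20
G :  0  0  1  1  2  0  0  1  1  2  0  0  1  1  2  0  0  1  1  2  0
Pile A: G(20) = 0.
Pile B: G(20) = 0.
Combined Grundy value = 0 ⊕ 0 = 0.
A winning move leaves total XOR = 0, i.e. changes one component's Grundy value g to g ⊕ X where X is the current total.
Pile A: target g' = 0⊕0 = 0, but every legal move changes the Grundy value (mex property), so 0 moves.
Pile B: target g' = 0⊕0 = 0, but every legal move changes the Grundy value (mex property), so 0 moves.

0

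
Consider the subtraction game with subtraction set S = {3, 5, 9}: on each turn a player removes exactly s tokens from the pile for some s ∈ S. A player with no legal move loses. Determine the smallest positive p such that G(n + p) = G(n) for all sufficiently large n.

G(0) = 0
G(1) = mex{} = 0
G(2) = mex{} = 0
G(3) = mex{0} = 1
G(4) = mex{0} = 1
G(5) = mex{0,0} = 1
G(6) = mex{1,0} = 2
G(7) = mex{1,0} = 2
G(8) = mex{1,1} = 0
G(9) = mex{2,1,0} = 3
G(10) = mex{2,1,0} = 3
G(11) = mex{0,2,0} = 1
G(12) = mex{3,2,1} = 0
G(13) = mex{3,0,1} = 2
G(14) = mex{1,3,1} = 0
G(15) = mex{0,3,2} = 1
G(16) = mex{2,1,2} = 0
G(17) = mex{0,0,0} = 1
G(18) = mex{1,2,3} = 0
G(19) = mex{0,0,3} = 1
G(20) = mex{1,1,1} = 0
G(21) = mex{0,0,0} = 1
G(22) = mex{1,1,2} = 0
G(23) = mex{0,0,0} = 1
G(24) = mex{1,1,1} = 0
G(25) = mex{0,0,0} = 1
G(26) = mex{1,1,1} = 0
From n = 14 onward G(n+2) = G(n); since this holds over max(S) = 9 consecutive positions the period is 2 (pre-period 14).

2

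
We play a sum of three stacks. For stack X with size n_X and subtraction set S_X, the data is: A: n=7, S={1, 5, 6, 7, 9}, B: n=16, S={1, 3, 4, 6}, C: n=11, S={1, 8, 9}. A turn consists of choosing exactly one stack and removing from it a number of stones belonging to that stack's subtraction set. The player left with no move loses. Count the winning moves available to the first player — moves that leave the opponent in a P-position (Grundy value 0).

0

Stack A, S = {1, 5, 6, 7, 9}:
G(0) = 0
G(1) = mex{0} = 1
G(2) = mex{1} = 0
G(3) = mex{0} = 1
G(4) = mex{1} = 0
G(5) = mex{0,0} = 1
G(6) = mex{1,1,0} = 2
G(7) = mex{2,0,1,0} = 3
G_A(7) = 3.
Stack B, S = {1, 3, 4, 6}:
G(0) = 0
G(1) = mex{0} = 1
G(2) = mex{1} = 0
G(3) = mex{0,0} = 1
G(4) = mex{1,1,0} = 2
G(5) = mex{2,0,1} = 3
G(6) = mex{3,1,0,0} = 2
G(7) = mex{2,2,1,1} = 0
G(8) = mex{0,3,2,0} = 1
G(9) = mex{1,2,3,1} = 0
G(10) = mex{0,0,2,2} = 1
G(11) = mex{1,1,0,3} = 2
G(12) = mex{2,0,1,2} = 3
G(13) = mex{3,1,0,0} = 2
G(14) = mex{2,2,1,1} = 0
G(15) = mex{0,3,2,0} = 1
G(16) = mex{1,2,3,1} = 0
G_B(16) = 0.
Stack C, S = {1, 8, 9}:
n :  0  1  2  3  4  5  6  7  8  9 10 11
G :  0  1  0  1  0  1  0  1  2  3  2  3
G_C(11) = 3.
Combined Grundy value = 3 ⊕ 0 ⊕ 3 = 0.
A winning move leaves total XOR = 0, i.e. changes one component's Grundy value g to g ⊕ X where X is the current total.
Stack A: target g' = 3⊕0 = 3, but every legal move changes the Grundy value (mex property), so 0 moves.
Stack B: target g' = 0⊕0 = 0, but every legal move changes the Grundy value (mex property), so 0 moves.
Stack C: target g' = 3⊕0 = 3, but every legal move changes the Grundy value (mex property), so 0 moves.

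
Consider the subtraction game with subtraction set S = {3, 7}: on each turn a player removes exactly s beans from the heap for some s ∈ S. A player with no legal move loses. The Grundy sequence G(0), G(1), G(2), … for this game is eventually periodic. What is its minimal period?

10

n :  0  1  2  3  4  5  6  7  8  9 10 11 12 13 14 15 16 17 18 19 20 21
G :  0  0  0  1  1  1  0  2  2  1  0  0  0  1  1  1  0  2  2  1  0  0
G(n+10) = G(n) holds for n = 0,…,6 (a full window of length max(S) = 7), so the sequence is purely periodic with period 10.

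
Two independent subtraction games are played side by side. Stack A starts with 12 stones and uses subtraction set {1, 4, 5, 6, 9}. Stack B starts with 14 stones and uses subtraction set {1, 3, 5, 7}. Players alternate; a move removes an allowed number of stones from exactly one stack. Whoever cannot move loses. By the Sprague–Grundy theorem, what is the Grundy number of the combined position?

0

Stack A, S = {1, 4, 5, 6, 9}:
G(0) = 0
G(1) = mex{0} = 1
G(2) = mex{1} = 0
G(3) = mex{0} = 1
G(4) = mex{1,0} = 2
G(5) = mex{2,1,0} = 3
G(6) = mex{3,0,1,0} = 2
G(7) = mex{2,1,0,1} = 3
G(8) = mex{3,2,1,0} = 4
G(9) = mex{4,3,2,1,0} = 5
G(10) = mex{5,2,3,2,1} = 0
G(11) = mex{0,3,2,3,0} = 1
G(12) = mex{1,4,3,2,1} = 0
G_A(12) = 0.
Stack B, S = {1, 3, 5, 7}:
n :  0  1  2  3  4  5  6  7  8  9 10 11 12 13 14
G :  0  1  0  1  0  1  0  1  0  1  0  1  0  1  0
G_B(14) = 0.
Combined Grundy value = 0 ⊕ 0 = 0.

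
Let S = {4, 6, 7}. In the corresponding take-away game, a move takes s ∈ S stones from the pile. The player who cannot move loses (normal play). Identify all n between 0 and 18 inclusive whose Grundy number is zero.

0, 1, 2, 3, 11, 12, 13, 14

n :  0  1  2  3  4  5  6  7  8  9 10 11 12 13 14 15 16 17 18
G :  0  0  0  0  1  1  1  1  2  2  2  0  0  0  0  1  1  1  1
P-positions are exactly the n with G(n) = 0.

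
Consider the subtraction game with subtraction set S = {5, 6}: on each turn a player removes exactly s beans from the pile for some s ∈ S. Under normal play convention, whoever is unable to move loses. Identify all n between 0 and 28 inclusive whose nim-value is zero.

n :  0  1  2  3  4  5  6  7  8  9 10 11 12 13 14 15 16 17 18 19 20 21 22 23 24 25 26 27 28
G :  0  0  0  0  0  1  1  1  1  1  2  0  0  0  0  0  1  1  1  1  1  2  0  0  0  0  0  1  1
P-positions are exactly the n with G(n) = 0.

0, 1, 2, 3, 4, 11, 12, 13, 14, 15, 22, 23, 24, 25, 26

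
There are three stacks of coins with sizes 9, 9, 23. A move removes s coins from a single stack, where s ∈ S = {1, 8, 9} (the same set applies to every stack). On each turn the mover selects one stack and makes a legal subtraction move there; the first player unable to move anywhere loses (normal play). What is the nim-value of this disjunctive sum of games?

1

All stacks use S = {1, 8, 9}:
G(0) = 0
G(1) = mex{0} = 1
G(2) = mex{1} = 0
G(3) = mex{0} = 1
G(4) = mex{1} = 0
G(5) = mex{0} = 1
G(6) = mex{1} = 0
G(7) = mex{0} = 1
G(8) = mex{1,0} = 2
G(9) = mex{2,1,0} = 3
G(10) = mex{3,0,1} = 2
G(11) = mex{2,1,0} = 3
G(12) = mex{3,0,1} = 2
G(13) = mex{2,1,0} = 3
G(14) = mex{3,0,1} = 2
G(15) = mex{2,1,0} = 3
G(16) = mex{3,2,1} = 0
G(17) = mex{0,3,2} = 1
G(18) = mex{1,2,3} = 0
G(19) = mex{0,3,2} = 1
G(20) = mex{1,2,3} = 0
G(21) = mex{0,3,2} = 1
G(22) = mex{1,2,3} = 0
G(23) = mex{0,3,2} = 1
Stack A: G(9) = 3.
Stack B: G(9) = 3.
Stack C: G(23) = 1.
Combined Grundy value = 3 ⊕ 3 ⊕ 1 = 1.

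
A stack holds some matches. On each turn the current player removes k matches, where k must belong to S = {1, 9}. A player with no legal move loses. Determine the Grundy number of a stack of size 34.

0

n :  0  1  2  3  4  5  6  7  8  9 10 11 12 13 14 15 16 17 18 19 20 21 22 23 24 25 26 27 28 29 30 31 32 33 34
G :  0  1  0  1  0  1  0  1  0  1  0  1  0  1  0  1  0  1  0  1  0  1  0  1  0  1  0  1  0  1  0  1  0  1  0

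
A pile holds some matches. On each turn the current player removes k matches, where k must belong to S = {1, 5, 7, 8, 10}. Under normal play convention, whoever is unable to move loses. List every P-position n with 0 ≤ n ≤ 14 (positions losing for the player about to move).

n :  0  1  2  3  4  5  6  7  8  9 10 11 12 13 14
G :  0  1  0  1  0  1  0  1  2  3  2  3  2  3  2
P-positions are exactly the n with G(n) = 0.

0, 2, 4, 6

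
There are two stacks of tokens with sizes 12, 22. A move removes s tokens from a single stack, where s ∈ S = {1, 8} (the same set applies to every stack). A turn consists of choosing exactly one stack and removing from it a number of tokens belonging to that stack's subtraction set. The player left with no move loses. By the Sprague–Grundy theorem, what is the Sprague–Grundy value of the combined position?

All stacks use S = {1, 8}:
G(0) = 0
G(1) = mex{0} = 1
G(2) = mex{1} = 0
G(3) = mex{0} = 1
G(4) = mex{1} = 0
G(5) = mex{0} = 1
G(6) = mex{1} = 0
G(7) = mex{0} = 1
G(8) = mex{1,0} = 2
G(9) = mex{2,1} = 0
G(10) = mex{0,0} = 1
G(11) = mex{1,1} = 0
G(12) = mex{0,0} = 1
G(13) = mex{1,1} = 0
G(14) = mex{0,0} = 1
G(15) = mex{1,1} = 0
G(16) = mex{0,2} = 1
G(17) = mex{1,0} = 2
G(18) = mex{2,1} = 0
G(19) = mex{0,0} = 1
G(20) = mex{1,1} = 0
G(21) = mex{0,0} = 1
G(22) = mex{1,1} = 0
Stack A: G(12) = 1.
Stack B: G(22) = 0.
Combined Grundy value = 1 ⊕ 0 = 1.

1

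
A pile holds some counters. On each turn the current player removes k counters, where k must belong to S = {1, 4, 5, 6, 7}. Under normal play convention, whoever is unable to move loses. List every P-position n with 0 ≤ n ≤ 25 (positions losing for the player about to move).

0, 2, 10, 12, 20, 22

G(0) = 0
G(1) = mex{0} = 1
G(2) = mex{1} = 0
G(3) = mex{0} = 1
G(4) = mex{1,0} = 2
G(5) = mex{2,1,0} = 3
G(6) = mex{3,0,1,0} = 2
G(7) = mex{2,1,0,1,0} = 3
G(8) = mex{3,2,1,0,1} = 4
G(9) = mex{4,3,2,1,0} = 5
G(10) = mex{5,2,3,2,1} = 0
G(11) = mex{0,3,2,3,2} = 1
G(12) = mex{1,4,3,2,3} = 0
G(13) = mex{0,5,4,3,2} = 1
G(14) = mex{1,0,5,4,3} = 2
G(15) = mex{2,1,0,5,4} = 3
G(16) = mex{3,0,1,0,5} = 2
G(17) = mex{2,1,0,1,0} = 3
G(18) = mex{3,2,1,0,1} = 4
G(19) = mex{4,3,2,1,0} = 5
G(20) = mex{5,2,3,2,1} = 0
G(21) = mex{0,3,2,3,2} = 1
G(22) = mex{1,4,3,2,3} = 0
G(23) = mex{0,5,4,3,2} = 1
G(24) = mex{1,0,5,4,3} = 2
G(25) = mex{2,1,0,5,4} = 3
P-positions are exactly the n with G(n) = 0.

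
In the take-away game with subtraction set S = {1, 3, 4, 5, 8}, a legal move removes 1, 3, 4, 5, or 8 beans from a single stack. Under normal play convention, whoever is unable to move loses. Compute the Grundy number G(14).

n :  0  1  2  3  4  5  6  7  8  9 10 11 12 13 14
G :  0  1  0  1  2  3  2  3  4  0  1  0  1  2  3

3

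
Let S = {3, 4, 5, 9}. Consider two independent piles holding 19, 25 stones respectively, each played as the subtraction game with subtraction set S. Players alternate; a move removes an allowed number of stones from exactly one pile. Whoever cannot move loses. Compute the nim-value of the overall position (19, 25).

All piles use S = {3, 4, 5, 9}:
G(0) = 0
G(1) = mex{} = 0
G(2) = mex{} = 0
G(3) = mex{0} = 1
G(4) = mex{0,0} = 1
G(5) = mex{0,0,0} = 1
G(6) = mex{1,0,0} = 2
G(7) = mex{1,1,0} = 2
G(8) = mex{1,1,1} = 0
G(9) = mex{2,1,1,0} = 3
G(10) = mex{2,2,1,0} = 3
G(11) = mex{0,2,2,0} = 1
G(12) = mex{3,0,2,1} = 4
G(13) = mex{3,3,0,1} = 2
G(14) = mex{1,3,3,1} = 0
G(15) = mex{4,1,3,2} = 0
G(16) = mex{2,4,1,2} = 0
G(17) = mex{0,2,4,0} = 1
G(18) = mex{0,0,2,3} = 1
G(19) = mex{0,0,0,3} = 1
G(20) = mex{1,0,0,1} = 2
G(21) = mex{1,1,0,4} = 2
G(22) = mex{1,1,1,2} = 0
G(23) = mex{2,1,1,0} = 3
G(24) = mex{2,2,1,0} = 3
G(25) = mex{0,2,2,0} = 1
Pile A: G(19) = 1.
Pile B: G(25) = 1.
Combined Grundy value = 1 ⊕ 1 = 0.

0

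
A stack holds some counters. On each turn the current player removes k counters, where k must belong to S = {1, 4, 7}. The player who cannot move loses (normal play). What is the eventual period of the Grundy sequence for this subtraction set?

8

n :  0  1  2  3  4  5  6  7  8  9 10 11 12 13 14 15 16 17
G :  0  1  0  1  2  0  1  2  0  1  0  1  2  0  1  2  0  1
G(n+8) = G(n) holds for n = 0,…,6 (a full window of length max(S) = 7), so the sequence is purely periodic with period 8.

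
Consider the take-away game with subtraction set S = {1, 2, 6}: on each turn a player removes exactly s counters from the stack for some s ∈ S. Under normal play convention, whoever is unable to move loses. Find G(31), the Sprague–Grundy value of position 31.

n :  0  1  2  3  4  5  6  7  8  9 10 11 12 13 14 15 16 17 18 19 20 21 22 23 24 25 26 27 28 29 30 31
G :  0  1  2  0  1  2  3  0  1  2  0  1  2  3  0  1  2  0  1  2  3  0  1  2  0  1  2  3  0  1  2  0

0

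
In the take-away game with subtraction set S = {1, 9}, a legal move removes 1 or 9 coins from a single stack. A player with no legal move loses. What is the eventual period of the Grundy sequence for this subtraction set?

2

G(0) = 0
G(1) = mex{0} = 1
G(2) = mex{1} = 0
G(3) = mex{0} = 1
G(4) = mex{1} = 0
G(5) = mex{0} = 1
G(6) = mex{1} = 0
G(7) = mex{0} = 1
G(8) = mex{1} = 0
G(9) = mex{0,0} = 1
G(10) = mex{1,1} = 0
G(11) = mex{0,0} = 1
G(12) = mex{1,1} = 0
G(13) = mex{0,0} = 1
G(14) = mex{1,1} = 0
G(n+2) = G(n) holds for n = 0,…,8 (a full window of length max(S) = 9), so the sequence is purely periodic with period 2.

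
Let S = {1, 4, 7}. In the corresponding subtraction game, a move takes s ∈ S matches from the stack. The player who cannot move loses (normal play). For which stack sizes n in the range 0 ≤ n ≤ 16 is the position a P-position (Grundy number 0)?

n :  0  1  2  3  4  5  6  7  8  9 10 11 12 13 14 15 16
G :  0  1  0  1  2  0  1  2  0  1  0  1  2  0  1  2  0
P-positions are exactly the n with G(n) = 0.

0, 2, 5, 8, 10, 13, 16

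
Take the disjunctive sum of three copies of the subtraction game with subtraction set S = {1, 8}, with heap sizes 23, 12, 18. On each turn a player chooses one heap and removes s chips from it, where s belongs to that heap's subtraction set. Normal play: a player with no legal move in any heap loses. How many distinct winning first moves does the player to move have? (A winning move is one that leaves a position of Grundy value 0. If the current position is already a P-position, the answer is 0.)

0

All heaps use S = {1, 8}:
n :  0  1  2  3  4  5  6  7  8  9 10 11 12 13 14 15 16 17 18 19 20 21 22 23
G :  0  1  0  1  0  1  0  1  2  0  1  0  1  0  1  0  1  2  0  1  0  1  0  1
Heap A: G(23) = 1.
Heap B: G(12) = 1.
Heap C: G(18) = 0.
Combined Grundy value = 1 ⊕ 1 ⊕ 0 = 0.
A winning move leaves total XOR = 0, i.e. changes one component's Grundy value g to g ⊕ X where X is the current total.
Heap A: target g' = 1⊕0 = 1, but every legal move changes the Grundy value (mex property), so 0 moves.
Heap B: target g' = 1⊕0 = 1, but every legal move changes the Grundy value (mex property), so 0 moves.
Heap C: target g' = 0⊕0 = 0, but every legal move changes the Grundy value (mex property), so 0 moves.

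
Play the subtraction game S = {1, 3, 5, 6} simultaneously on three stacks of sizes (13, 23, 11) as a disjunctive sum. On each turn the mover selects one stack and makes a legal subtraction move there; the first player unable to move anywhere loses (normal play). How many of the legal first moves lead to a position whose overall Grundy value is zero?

3

All stacks use S = {1, 3, 5, 6}:
G(0) = 0
G(1) = mex{0} = 1
G(2) = mex{1} = 0
G(3) = mex{0,0} = 1
G(4) = mex{1,1} = 0
G(5) = mex{0,0,0} = 1
G(6) = mex{1,1,1,0} = 2
G(7) = mex{2,0,0,1} = 3
G(8) = mex{3,1,1,0} = 2
G(9) = mex{2,2,0,1} = 3
G(10) = mex{3,3,1,0} = 2
G(11) = mex{2,2,2,1} = 0
G(12) = mex{0,3,3,2} = 1
G(13) = mex{1,2,2,3} = 0
G(14) = mex{0,0,3,2} = 1
G(15) = mex{1,1,2,3} = 0
G(16) = mex{0,0,0,2} = 1
G(17) = mex{1,1,1,0} = 2
G(18) = mex{2,0,0,1} = 3
G(19) = mex{3,1,1,0} = 2
G(20) = mex{2,2,0,1} = 3
G(21) = mex{3,3,1,0} = 2
G(22) = mex{2,2,2,1} = 0
G(23) = mex{0,3,3,2} = 1
Stack A: G(13) = 0.
Stack B: G(23) = 1.
Stack C: G(11) = 0.
Combined Grundy value = 0 ⊕ 1 ⊕ 0 = 1.
A winning move leaves total XOR = 0, i.e. changes one component's Grundy value g to g ⊕ X where X is the current total.
Stack A: need g' = 0⊕1 = 1. Options: 13−1→G=1, 13−3→G=2, 13−5→G=2, 13−6→G=3. Hits: 1.
Stack B: need g' = 1⊕1 = 0. Options: 23−1→G=0, 23−3→G=3, 23−5→G=3, 23−6→G=2. Hits: 1.
Stack C: need g' = 0⊕1 = 1. Options: 11−1→G=2, 11−3→G=2, 11−5→G=2, 11−6→G=1. Hits: 1.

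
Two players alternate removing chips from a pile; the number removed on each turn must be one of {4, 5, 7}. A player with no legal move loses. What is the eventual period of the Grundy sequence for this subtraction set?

11

n :  0  1  2  3  4  5  6  7  8  9 10 11 12 13 14 15 16 17 18 19 20 21 22 23
G :  0  0  0  0  1  1  1  1  2  2  2  0  0  0  0  1  1  1  1  2  2  2  0  0
G(n+11) = G(n) holds for n = 0,…,6 (a full window of length max(S) = 7), so the sequence is purely periodic with period 11.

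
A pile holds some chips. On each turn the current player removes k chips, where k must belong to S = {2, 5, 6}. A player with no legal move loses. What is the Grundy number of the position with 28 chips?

1

G(0) = 0
G(1) = mex{} = 0
G(2) = mex{0} = 1
G(3) = mex{0} = 1
G(4) = mex{1} = 0
G(5) = mex{1,0} = 2
G(6) = mex{0,0,0} = 1
G(7) = mex{2,1,0} = 3
G(8) = mex{1,1,1} = 0
G(9) = mex{3,0,1} = 2
G(10) = mex{0,2,0} = 1
G(11) = mex{2,1,2} = 0
G(12) = mex{1,3,1} = 0
G(13) = mex{0,0,3} = 1
G(14) = mex{0,2,0} = 1
G(15) = mex{1,1,2} = 0
G(16) = mex{1,0,1} = 2
G(17) = mex{0,0,0} = 1
G(18) = mex{2,1,0} = 3
G(19) = mex{1,1,1} = 0
G(20) = mex{3,0,1} = 2
G(21) = mex{0,2,0} = 1
G(22) = mex{2,1,2} = 0
G(23) = mex{1,3,1} = 0
G(24) = mex{0,0,3} = 1
G(25) = mex{0,2,0} = 1
G(26) = mex{1,1,2} = 0
G(27) = mex{1,0,1} = 2
G(28) = mex{0,0,0} = 1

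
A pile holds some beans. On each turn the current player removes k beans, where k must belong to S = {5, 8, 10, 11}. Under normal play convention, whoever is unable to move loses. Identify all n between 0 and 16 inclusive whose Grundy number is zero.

n :  0  1  2  3  4  5  6  7  8  9 10 11 12 13 14 15 16
G :  0  0  0  0  0  1  1  1  1  1  2  2  2  2  2  3  0
P-positions are exactly the n with G(n) = 0.

0, 1, 2, 3, 4, 16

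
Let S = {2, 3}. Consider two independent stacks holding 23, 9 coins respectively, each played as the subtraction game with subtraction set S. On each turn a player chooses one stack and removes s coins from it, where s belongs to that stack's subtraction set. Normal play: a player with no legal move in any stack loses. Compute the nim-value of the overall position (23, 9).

All stacks use S = {2, 3}:
n :  0  1  2  3  4  5  6  7  8  9 10 11 12 13 14 15 16 17 18 19 20 21 22 23
G :  0  0  1  1  2  0  0  1  1  2  0  0  1  1  2  0  0  1  1  2  0  0  1  1
Stack A: G(23) = 1.
Stack B: G(9) = 2.
Combined Grundy value = 1 ⊕ 2 = 3.

3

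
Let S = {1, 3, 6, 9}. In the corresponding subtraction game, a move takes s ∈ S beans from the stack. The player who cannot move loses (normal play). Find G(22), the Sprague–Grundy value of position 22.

2

n :  0  1  2  3  4  5  6  7  8  9 10 11 12 13 14 15 16 17 18 19 20 21 22
G :  0  1  0  1  0  1  2  3  2  3  2  3  0  1  0  1  0  1  2  3  2  3  2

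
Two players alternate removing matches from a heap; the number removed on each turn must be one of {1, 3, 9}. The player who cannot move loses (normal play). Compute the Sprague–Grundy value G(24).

0

n :  0  1  2  3  4  5  6  7  8  9 10 11 12 13 14 15 16 17 18 19 20 21 22 23 24
G :  0  1  0  1  0  1  0  1  0  1  0  1  0  1  0  1  0  1  0  1  0  1  0  1  0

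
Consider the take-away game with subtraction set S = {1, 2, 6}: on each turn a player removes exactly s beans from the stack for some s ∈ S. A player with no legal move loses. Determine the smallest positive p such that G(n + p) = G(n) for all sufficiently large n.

7

G(0) = 0
G(1) = mex{0} = 1
G(2) = mex{1,0} = 2
G(3) = mex{2,1} = 0
G(4) = mex{0,2} = 1
G(5) = mex{1,0} = 2
G(6) = mex{2,1,0} = 3
G(7) = mex{3,2,1} = 0
G(8) = mex{0,3,2} = 1
G(9) = mex{1,0,0} = 2
G(10) = mex{2,1,1} = 0
G(11) = mex{0,2,2} = 1
G(12) = mex{1,0,3} = 2
G(13) = mex{2,1,0} = 3
G(14) = mex{3,2,1} = 0
G(15) = mex{0,3,2} = 1
G(n+7) = G(n) holds for n = 0,…,5 (a full window of length max(S) = 6), so the sequence is purely periodic with period 7.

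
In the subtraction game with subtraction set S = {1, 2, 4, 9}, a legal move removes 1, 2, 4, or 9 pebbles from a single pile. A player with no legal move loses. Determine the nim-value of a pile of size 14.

G(0) = 0
G(1) = mex{0} = 1
G(2) = mex{1,0} = 2
G(3) = mex{2,1} = 0
G(4) = mex{0,2,0} = 1
G(5) = mex{1,0,1} = 2
G(6) = mex{2,1,2} = 0
G(7) = mex{0,2,0} = 1
G(8) = mex{1,0,1} = 2
G(9) = mex{2,1,2,0} = 3
G(10) = mex{3,2,0,1} = 4
G(11) = mex{4,3,1,2} = 0
G(12) = mex{0,4,2,0} = 1
G(13) = mex{1,0,3,1} = 2
G(14) = mex{2,1,4,2} = 0

0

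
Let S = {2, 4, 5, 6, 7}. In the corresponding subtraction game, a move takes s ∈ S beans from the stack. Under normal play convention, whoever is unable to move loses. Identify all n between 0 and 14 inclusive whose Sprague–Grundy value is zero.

0, 1, 9, 10

G(0) = 0
G(1) = mex{} = 0
G(2) = mex{0} = 1
G(3) = mex{0} = 1
G(4) = mex{1,0} = 2
G(5) = mex{1,0,0} = 2
G(6) = mex{2,1,0,0} = 3
G(7) = mex{2,1,1,0,0} = 3
G(8) = mex{3,2,1,1,0} = 4
G(9) = mex{3,2,2,1,1} = 0
G(10) = mex{4,3,2,2,1} = 0
G(11) = mex{0,3,3,2,2} = 1
G(12) = mex{0,4,3,3,2} = 1
G(13) = mex{1,0,4,3,3} = 2
G(14) = mex{1,0,0,4,3} = 2
P-positions are exactly the n with G(n) = 0.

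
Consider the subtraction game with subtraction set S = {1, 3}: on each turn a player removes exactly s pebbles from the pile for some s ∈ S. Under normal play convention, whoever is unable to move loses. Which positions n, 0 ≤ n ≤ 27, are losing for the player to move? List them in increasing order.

n :  0  1  2  3  4  5  6  7  8  9 10 11 12 13 14 15 16 17 18 19 20 21 22 23 24 25 26 27
G :  0  1  0  1  0  1  0  1  0  1  0  1  0  1  0  1  0  1  0  1  0  1  0  1  0  1  0  1
P-positions are exactly the n with G(n) = 0.

0, 2, 4, 6, 8, 10, 12, 14, 16, 18, 20, 22, 24, 26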